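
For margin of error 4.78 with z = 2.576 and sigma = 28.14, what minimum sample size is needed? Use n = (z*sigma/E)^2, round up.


z*sigma/E = 2.576 * 28.14 / 4.78 ≈ 15.164987
(z*sigma/E)^2 ≈ 229.976844
round up: n = 230

230


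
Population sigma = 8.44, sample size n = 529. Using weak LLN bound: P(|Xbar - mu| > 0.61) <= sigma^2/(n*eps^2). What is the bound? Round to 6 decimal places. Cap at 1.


bound = min(1, sigma^2/(n*eps^2))
sigma^2 = 8.44^2 = 71.2336
n*eps^2 = 529 * 0.61^2 = 529 * 0.3721 = 196.8409
sigma^2/(n*eps^2) = 71.2336 / 196.8409 ≈ 0.36188414

0.361884


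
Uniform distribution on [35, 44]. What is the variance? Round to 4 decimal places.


Var = (b-a)^2 / 12
(b-a)^2 = (44 - 35)^2 = 81
Var = 81/12 = 6.75

6.7500


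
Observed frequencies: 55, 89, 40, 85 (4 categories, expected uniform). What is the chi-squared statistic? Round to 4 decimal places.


chi2 = sum((O-E)^2/E), E = total/4
total = 269, E = 269/4 = 67.25
(55 - 67.25)^2 / 67.25 = 150.0625 / 67.25 = 2401/1076 ≈ 2.231413
(89 - 67.25)^2 / 67.25 = 473.0625 / 67.25 = 7569/1076 ≈ 7.034387
(40 - 67.25)^2 / 67.25 = 742.5625 / 67.25 = 11881/1076 ≈ 11.041822
(85 - 67.25)^2 / 67.25 = 315.0625 / 67.25 = 5041/1076 ≈ 4.684944
chi2 = 6723/269 ≈ 24.992565

24.9926


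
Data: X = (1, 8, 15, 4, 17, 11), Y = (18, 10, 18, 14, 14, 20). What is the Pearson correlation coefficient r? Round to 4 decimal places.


r = sum((xi-xbar)(yi-ybar)) / sqrt(sum((xi-xbar)^2) * sum((yi-ybar)^2))
n = 6, xbar = 56/6 = 28/3 ≈ 9.333333, ybar = 94/6 = 47/3 ≈ 15.666667
Sxy = sum((xi-xbar)(yi-ybar)) = 14/3 ≈ 4.666667
Sxx = sum((xi-xbar)^2) = 580/3 ≈ 193.333333
Syy = sum((yi-ybar)^2) = 202/3 ≈ 67.333333
sqrt(Sxx*Syy) ≈ 114.095477
r = Sxy / sqrt(Sxx*Syy) = 4.666667 / 114.095477 ≈ 0.040901

0.0409


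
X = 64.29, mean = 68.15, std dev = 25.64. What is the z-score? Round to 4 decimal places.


z = (X - mu) / sigma
X - mu = 64.29 - 68.15 = -3.86
z = -3.86 / 25.64 = -193/1282 ≈ -0.150546

-0.1505


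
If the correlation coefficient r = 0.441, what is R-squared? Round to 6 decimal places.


R^2 = r^2 = (0.441)^2 = 0.194481

0.194481


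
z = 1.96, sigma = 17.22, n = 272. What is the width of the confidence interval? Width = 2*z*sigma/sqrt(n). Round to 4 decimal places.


width = 2*z*sigma/sqrt(n)
2*z*sigma = 2 * 1.96 * 17.22 = 67.5024
sqrt(272) ≈ 16.492423
width = 67.5024 / 16.492423 ≈ 4.092934

4.0929


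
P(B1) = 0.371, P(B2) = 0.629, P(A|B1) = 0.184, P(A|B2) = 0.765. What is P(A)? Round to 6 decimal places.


P(A) = P(A|B1)*P(B1) + P(A|B2)*P(B2)
P(A|B1)*P(B1) = 0.184 * 0.371 = 0.068264
P(A|B2)*P(B2) = 0.765 * 0.629 = 0.481185
P(A) = 0.068264 + 0.481185 = 0.549449

0.549449


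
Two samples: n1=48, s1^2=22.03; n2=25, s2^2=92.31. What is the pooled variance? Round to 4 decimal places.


sp^2 = ((n1-1)*s1^2 + (n2-1)*s2^2)/(n1+n2-2)
(n1-1)*s1^2 = 47 * 22.03 = 1035.41
(n2-1)*s2^2 = 24 * 92.31 = 2215.44
numerator = 1035.41 + 2215.44 = 3250.85
n1+n2-2 = 71
sp^2 = 3250.85 / 71 = 65017/1420 ≈ 45.786620

45.7866


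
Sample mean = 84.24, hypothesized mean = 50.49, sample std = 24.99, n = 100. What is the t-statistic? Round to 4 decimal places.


t = (xbar - mu0) / (s/sqrt(n))
xbar - mu0 = 84.24 - 50.49 = 33.75
sqrt(100) = 10
s/sqrt(n) = 24.99 / 10 = 2.499
t = 33.75 / 2.499 = 11250/833 ≈ 13.505402

13.5054


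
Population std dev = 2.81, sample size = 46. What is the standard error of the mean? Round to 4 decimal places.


SE = sigma / sqrt(n)
sqrt(46) ≈ 6.782330
SE = 2.81 / 6.782330 ≈ 0.414312

0.4143


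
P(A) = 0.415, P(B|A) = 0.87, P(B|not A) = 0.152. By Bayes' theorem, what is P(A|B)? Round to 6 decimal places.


P(A|B) = P(B|A)*P(A) / P(B), P(B) = P(B|A)*P(A) + P(B|not A)*P(not A)
P(B|A)*P(A) = 0.87 * 0.415 = 0.36105
P(B|not A)*P(not A) = 0.152 * 0.585 = 0.08892
P(B) = 0.36105 + 0.08892 = 0.44997
P(A|B) = 0.36105 / 0.44997 ≈ 0.80238683

0.802387


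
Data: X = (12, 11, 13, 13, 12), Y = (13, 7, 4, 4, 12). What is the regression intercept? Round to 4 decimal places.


a = ybar - b*xbar, where b = sum((xi-xbar)(yi-ybar)) / sum((xi-xbar)^2)
n = 5, xbar = 61/5 = 12.2, ybar = 40/5 = 8
Sxy = sum((xi-xbar)(yi-ybar)) = -7
Sxx = sum((xi-xbar)^2) = 2.8
b = Sxy / Sxx = -2.5
a = 8 - (-2.5) * 12.2 = 38.5

38.5000


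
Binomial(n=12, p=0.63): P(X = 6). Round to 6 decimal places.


P = C(n,k) * p^k * (1-p)^(n-k)
C(12,6) = 924
p^k = 0.63^6 ≈ 0.06252350
(1-p)^(n-k) = 0.37^6 ≈ 0.002565726
P = 924 * 0.06252350 * 0.002565726 ≈ 0.148226

0.148226


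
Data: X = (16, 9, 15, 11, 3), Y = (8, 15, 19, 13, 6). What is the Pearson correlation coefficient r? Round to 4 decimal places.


r = sum((xi-xbar)(yi-ybar)) / sqrt(sum((xi-xbar)^2) * sum((yi-ybar)^2))
n = 5, xbar = 54/5 = 10.8, ybar = 61/5 = 12.2
Sxy = sum((xi-xbar)(yi-ybar)) = 50.2
Sxx = sum((xi-xbar)^2) = 108.8
Syy = sum((yi-ybar)^2) = 110.8
sqrt(Sxx*Syy) ≈ 109.795446
r = Sxy / sqrt(Sxx*Syy) = 50.2 / 109.795446 ≈ 0.457214

0.4572


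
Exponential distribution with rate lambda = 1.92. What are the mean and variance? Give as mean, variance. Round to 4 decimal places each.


mean = 1/lam, var = 1/lam^2
mean = 1 / 1.92 = 25/48 ≈ 0.520833
lam^2 = 1.92^2 = 3.6864
var = 1 / 3.6864 = 625/2304 ≈ 0.271267

0.5208, 0.2713


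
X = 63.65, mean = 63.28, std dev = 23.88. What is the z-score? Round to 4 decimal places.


z = (X - mu) / sigma
X - mu = 63.65 - 63.28 = 0.37
z = 0.37 / 23.88 = 37/2388 ≈ 0.015494

0.0155


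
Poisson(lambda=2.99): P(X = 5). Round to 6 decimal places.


P = e^(-lam) * lam^k / k!
e^(-2.99) ≈ 0.05028744
lam^k = 2.99^5 ≈ 238.976910
k! = 5! = 120
P = 0.05028744 * 238.976910 / 120 ≈ 0.100146

0.100146


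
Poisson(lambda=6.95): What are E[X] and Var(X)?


E[X] = Var(X) = lambda = 6.95

6.95, 6.95


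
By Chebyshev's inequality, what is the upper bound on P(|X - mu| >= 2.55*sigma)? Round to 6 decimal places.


P <= 1/k^2
k^2 = 2.55^2 = 6.5025
1/k^2 = 1 / 6.5025 = 400/2601 ≈ 0.15378700

0.153787


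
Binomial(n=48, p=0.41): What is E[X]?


E[X] = n*p = 48 * 0.41 = 19.68

19.68


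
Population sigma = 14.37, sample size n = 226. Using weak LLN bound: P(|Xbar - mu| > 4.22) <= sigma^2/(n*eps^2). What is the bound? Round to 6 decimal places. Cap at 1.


bound = min(1, sigma^2/(n*eps^2))
sigma^2 = 14.37^2 = 206.4969
n*eps^2 = 226 * 4.22^2 = 226 * 17.8084 = 4024.6984
sigma^2/(n*eps^2) = 206.4969 / 4024.6984 ≈ 0.05130742

0.051307


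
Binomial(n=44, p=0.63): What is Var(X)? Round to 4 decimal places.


Var = n*p*(1-p) = 44 * 0.63 * 0.37 = 10.2564

10.2564


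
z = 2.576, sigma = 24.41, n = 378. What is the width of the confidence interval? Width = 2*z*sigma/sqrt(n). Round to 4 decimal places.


width = 2*z*sigma/sqrt(n)
2*z*sigma = 2 * 2.576 * 24.41 = 125.76032
sqrt(378) ≈ 19.442222
width = 125.76032 / 19.442222 ≈ 6.468413

6.4684


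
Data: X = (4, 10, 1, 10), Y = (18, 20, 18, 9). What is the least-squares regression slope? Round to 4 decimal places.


b = sum((xi-xbar)(yi-ybar)) / sum((xi-xbar)^2)
n = 4, xbar = 25/4 = 6.25, ybar = 65/4 = 16.25
Sxy = sum((xi-xbar)(yi-ybar)) = -26.25
Sxx = sum((xi-xbar)^2) = 60.75
b = Sxy / Sxx = -35/81 ≈ -0.432099

-0.4321


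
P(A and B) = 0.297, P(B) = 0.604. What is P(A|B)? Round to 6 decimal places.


P(A|B) = P(A and B) / P(B) = 0.297 / 0.604 = 297/604 ≈ 0.49172185

0.491722


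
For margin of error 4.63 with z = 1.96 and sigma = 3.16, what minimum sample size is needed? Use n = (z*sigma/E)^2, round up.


z*sigma/E = 1.96 * 3.16 / 4.63 ≈ 1.337711
(z*sigma/E)^2 ≈ 1.789470
round up: n = 2

2


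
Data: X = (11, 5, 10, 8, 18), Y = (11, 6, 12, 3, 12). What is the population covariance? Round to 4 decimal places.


Cov = (1/n)*sum((xi-xbar)(yi-ybar))
n = 5, xbar = 52/5 = 10.4, ybar = 44/5 = 8.8
sum((xi-xbar)(yi-ybar)) = 53.4
Cov = 53.4 / 5 = 10.68

10.6800


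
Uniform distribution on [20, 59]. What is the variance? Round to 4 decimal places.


Var = (b-a)^2 / 12
(b-a)^2 = (59 - 20)^2 = 1521
Var = 1521/12 = 126.75

126.7500


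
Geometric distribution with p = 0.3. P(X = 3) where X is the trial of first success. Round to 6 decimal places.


P = (1-p)^(k-1) * p
(1-p)^(k-1) = 0.7^2 = 0.49
P = 0.49 * 0.3 = 0.147

0.147000


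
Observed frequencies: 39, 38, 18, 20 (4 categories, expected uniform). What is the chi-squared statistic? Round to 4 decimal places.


chi2 = sum((O-E)^2/E), E = total/4
total = 115, E = 115/4 = 28.75
(39 - 28.75)^2 / 28.75 = 105.0625 / 28.75 = 1681/460 ≈ 3.654348
(38 - 28.75)^2 / 28.75 = 85.5625 / 28.75 = 1369/460 ≈ 2.976087
(18 - 28.75)^2 / 28.75 = 115.5625 / 28.75 = 1849/460 ≈ 4.019565
(20 - 28.75)^2 / 28.75 = 76.5625 / 28.75 = 245/92 ≈ 2.663043
chi2 = 1531/115 ≈ 13.313043

13.3130


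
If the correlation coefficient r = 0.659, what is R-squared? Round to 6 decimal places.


R^2 = r^2 = (0.659)^2 = 0.434281

0.434281


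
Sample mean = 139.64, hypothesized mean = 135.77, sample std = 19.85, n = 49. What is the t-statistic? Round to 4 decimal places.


t = (xbar - mu0) / (s/sqrt(n))
xbar - mu0 = 139.64 - 135.77 = 3.87
sqrt(49) = 7
s/sqrt(n) = 19.85 / 7 = 397/140 ≈ 2.83571429
t = 3.87 / 2.83571429 = 2709/1985 ≈ 1.364736

1.3647


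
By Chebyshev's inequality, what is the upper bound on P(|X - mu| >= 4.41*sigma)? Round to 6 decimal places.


P <= 1/k^2
k^2 = 4.41^2 = 19.4481
1/k^2 = 1 / 19.4481 ≈ 0.05141890

0.051419


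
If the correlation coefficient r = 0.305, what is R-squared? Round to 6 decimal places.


R^2 = r^2 = (0.305)^2 = 0.093025

0.093025


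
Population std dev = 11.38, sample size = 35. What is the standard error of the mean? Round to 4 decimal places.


SE = sigma / sqrt(n)
sqrt(35) ≈ 5.916080
SE = 11.38 / 5.916080 ≈ 1.923571

1.9236


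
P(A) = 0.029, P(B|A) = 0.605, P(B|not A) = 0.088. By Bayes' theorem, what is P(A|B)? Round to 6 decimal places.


P(A|B) = P(B|A)*P(A) / P(B), P(B) = P(B|A)*P(A) + P(B|not A)*P(not A)
P(B|A)*P(A) = 0.605 * 0.029 = 0.017545
P(B|not A)*P(not A) = 0.088 * 0.971 = 0.085448
P(B) = 0.017545 + 0.085448 = 0.102993
P(A|B) = 0.017545 / 0.102993 = 1595/9363 ≈ 0.17035138

0.170351


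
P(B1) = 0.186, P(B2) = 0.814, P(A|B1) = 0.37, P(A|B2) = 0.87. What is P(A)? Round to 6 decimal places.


P(A) = P(A|B1)*P(B1) + P(A|B2)*P(B2)
P(A|B1)*P(B1) = 0.37 * 0.186 = 0.06882
P(A|B2)*P(B2) = 0.87 * 0.814 = 0.70818
P(A) = 0.06882 + 0.70818 = 0.777

0.777000


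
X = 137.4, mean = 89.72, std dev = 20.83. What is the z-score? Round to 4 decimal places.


z = (X - mu) / sigma
X - mu = 137.4 - 89.72 = 47.68
z = 47.68 / 20.83 = 4768/2083 ≈ 2.289006

2.2890


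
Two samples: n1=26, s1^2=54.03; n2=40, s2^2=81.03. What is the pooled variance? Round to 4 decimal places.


sp^2 = ((n1-1)*s1^2 + (n2-1)*s2^2)/(n1+n2-2)
(n1-1)*s1^2 = 25 * 54.03 = 1350.75
(n2-1)*s2^2 = 39 * 81.03 = 3160.17
numerator = 1350.75 + 3160.17 = 4510.92
n1+n2-2 = 64
sp^2 = 4510.92 / 64 = 70.483125

70.4831


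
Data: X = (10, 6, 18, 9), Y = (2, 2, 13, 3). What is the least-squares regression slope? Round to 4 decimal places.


b = sum((xi-xbar)(yi-ybar)) / sum((xi-xbar)^2)
n = 4, xbar = 43/4 = 10.75, ybar = 20/4 = 5
Sxy = sum((xi-xbar)(yi-ybar)) = 78
Sxx = sum((xi-xbar)^2) = 78.75
b = Sxy / Sxx = 104/105 ≈ 0.990476

0.9905


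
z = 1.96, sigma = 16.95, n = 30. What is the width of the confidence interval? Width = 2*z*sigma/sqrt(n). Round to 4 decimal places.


width = 2*z*sigma/sqrt(n)
2*z*sigma = 2 * 1.96 * 16.95 = 66.444
sqrt(30) ≈ 5.477226
width = 66.444 / 5.477226 ≈ 12.130959

12.1310


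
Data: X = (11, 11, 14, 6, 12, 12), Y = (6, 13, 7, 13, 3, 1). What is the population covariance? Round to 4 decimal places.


Cov = (1/n)*sum((xi-xbar)(yi-ybar))
n = 6, xbar = 66/6 = 11, ybar = 43/6 ≈ 7.166667
sum((xi-xbar)(yi-ybar)) = -40
Cov = -40 / 6 = -20/3 ≈ -6.666667

-6.6667


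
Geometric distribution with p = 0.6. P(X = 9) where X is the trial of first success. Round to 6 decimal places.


P = (1-p)^(k-1) * p
(1-p)^(k-1) = 0.4^8 = 0.00065536
P = 0.00065536 * 0.6 = 0.000393216

0.000393


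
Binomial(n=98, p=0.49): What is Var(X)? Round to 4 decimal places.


Var = n*p*(1-p) = 98 * 0.49 * 0.51 = 24.4902

24.4902


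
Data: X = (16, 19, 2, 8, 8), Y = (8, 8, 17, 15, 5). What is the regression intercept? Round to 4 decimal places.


a = ybar - b*xbar, where b = sum((xi-xbar)(yi-ybar)) / sum((xi-xbar)^2)
n = 5, xbar = 53/5 = 10.6, ybar = 53/5 = 10.6
Sxy = sum((xi-xbar)(yi-ybar)) = -87.8
Sxx = sum((xi-xbar)^2) = 187.2
b = Sxy / Sxx = -439/936 ≈ -0.469017
a = 10.6 - (-0.469017) * 10.6 = 14575/936 ≈ 15.571581

15.5716


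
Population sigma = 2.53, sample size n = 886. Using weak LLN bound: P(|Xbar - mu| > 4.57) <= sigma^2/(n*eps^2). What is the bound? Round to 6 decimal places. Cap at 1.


bound = min(1, sigma^2/(n*eps^2))
sigma^2 = 2.53^2 = 6.4009
n*eps^2 = 886 * 4.57^2 = 886 * 20.8849 = 18504.0214
sigma^2/(n*eps^2) = 6.4009 / 18504.0214 ≈ 0.00034592

0.000346


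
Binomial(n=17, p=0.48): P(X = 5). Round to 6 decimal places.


P = C(n,k) * p^k * (1-p)^(n-k)
C(17,5) = 6188
p^k = 0.48^5 ≈ 0.02548040
(1-p)^(n-k) = 0.52^12 ≈ 0.0003908770
P = 6188 * 0.02548040 * 0.0003908770 ≈ 0.061631

0.061631


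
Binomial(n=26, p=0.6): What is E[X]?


E[X] = n*p = 26 * 0.6 = 15.6

15.6


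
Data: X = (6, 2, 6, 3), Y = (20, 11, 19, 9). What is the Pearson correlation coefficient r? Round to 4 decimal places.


r = sum((xi-xbar)(yi-ybar)) / sqrt(sum((xi-xbar)^2) * sum((yi-ybar)^2))
n = 4, xbar = 17/4 = 4.25, ybar = 59/4 = 14.75
Sxy = sum((xi-xbar)(yi-ybar)) = 32.25
Sxx = sum((xi-xbar)^2) = 12.75
Syy = sum((yi-ybar)^2) = 92.75
sqrt(Sxx*Syy) ≈ 34.388406
r = Sxy / sqrt(Sxx*Syy) = 32.25 / 34.388406 ≈ 0.937816

0.9378


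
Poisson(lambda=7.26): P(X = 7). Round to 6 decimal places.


P = e^(-lam) * lam^k / k!
e^(-7.26) ≈ 0.0007031080
lam^k = 7.26^7 ≈ 1063056.494140
k! = 7! = 5040
P = 0.0007031080 * 1063056.494140 / 5040 ≈ 0.148302

0.148302


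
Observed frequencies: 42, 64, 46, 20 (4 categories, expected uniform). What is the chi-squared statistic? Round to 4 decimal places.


chi2 = sum((O-E)^2/E), E = total/4
total = 172, E = 172/4 = 43
(42 - 43)^2 / 43 = 1 / 43 = 1/43 ≈ 0.023256
(64 - 43)^2 / 43 = 441 / 43 = 441/43 ≈ 10.255814
(46 - 43)^2 / 43 = 9 / 43 = 9/43 ≈ 0.209302
(20 - 43)^2 / 43 = 529 / 43 = 529/43 ≈ 12.302326
chi2 = 980/43 ≈ 22.790698

22.7907


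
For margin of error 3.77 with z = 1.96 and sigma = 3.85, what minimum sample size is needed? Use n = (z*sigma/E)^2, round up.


z*sigma/E = 1.96 * 3.85 / 3.77 = 3773/1885 ≈ 2.001592
(z*sigma/E)^2 ≈ 4.006369
round up: n = 5

5


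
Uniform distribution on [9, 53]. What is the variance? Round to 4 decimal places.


Var = (b-a)^2 / 12
(b-a)^2 = (53 - 9)^2 = 1936
Var = 1936/12 ≈ 161.333333

161.3333


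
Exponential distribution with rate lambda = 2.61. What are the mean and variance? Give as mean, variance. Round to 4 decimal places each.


mean = 1/lam, var = 1/lam^2
mean = 1 / 2.61 = 100/261 ≈ 0.383142
lam^2 = 2.61^2 = 6.8121
var = 1 / 6.8121 ≈ 0.146798

0.3831, 0.1468


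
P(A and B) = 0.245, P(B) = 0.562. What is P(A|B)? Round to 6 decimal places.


P(A|B) = P(A and B) / P(B) = 0.245 / 0.562 = 245/562 ≈ 0.43594306

0.435943


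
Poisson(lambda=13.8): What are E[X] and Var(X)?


E[X] = Var(X) = lambda = 13.8

13.8, 13.8


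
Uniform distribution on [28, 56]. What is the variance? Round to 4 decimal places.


Var = (b-a)^2 / 12
(b-a)^2 = (56 - 28)^2 = 784
Var = 784/12 ≈ 65.333333

65.3333


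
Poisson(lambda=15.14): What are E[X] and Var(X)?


E[X] = Var(X) = lambda = 15.14

15.14, 15.14


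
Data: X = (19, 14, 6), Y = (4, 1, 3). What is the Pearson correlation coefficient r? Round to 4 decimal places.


r = sum((xi-xbar)(yi-ybar)) / sqrt(sum((xi-xbar)^2) * sum((yi-ybar)^2))
n = 3, xbar = 39/3 = 13, ybar = 8/3 ≈ 2.666667
Sxy = sum((xi-xbar)(yi-ybar)) = 4
Sxx = sum((xi-xbar)^2) = 86
Syy = sum((yi-ybar)^2) = 14/3 ≈ 4.666667
sqrt(Sxx*Syy) ≈ 20.033306
r = Sxy / sqrt(Sxx*Syy) = 4 / 20.033306 ≈ 0.199667

0.1997


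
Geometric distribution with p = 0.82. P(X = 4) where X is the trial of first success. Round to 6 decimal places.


P = (1-p)^(k-1) * p
(1-p)^(k-1) = 0.18^3 = 0.005832
P = 0.005832 * 0.82 = 0.00478224

0.004782


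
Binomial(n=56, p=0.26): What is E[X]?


E[X] = n*p = 56 * 0.26 = 14.56

14.56


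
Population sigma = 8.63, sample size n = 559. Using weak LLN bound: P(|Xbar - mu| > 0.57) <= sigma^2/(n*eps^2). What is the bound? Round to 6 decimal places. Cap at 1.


bound = min(1, sigma^2/(n*eps^2))
sigma^2 = 8.63^2 = 74.4769
n*eps^2 = 559 * 0.57^2 = 559 * 0.3249 = 181.6191
sigma^2/(n*eps^2) = 74.4769 / 181.6191 ≈ 0.41007196

0.410072


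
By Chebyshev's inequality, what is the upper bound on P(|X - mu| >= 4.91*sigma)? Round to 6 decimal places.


P <= 1/k^2
k^2 = 4.91^2 = 24.1081
1/k^2 = 1 / 24.1081 ≈ 0.04147983

0.041480


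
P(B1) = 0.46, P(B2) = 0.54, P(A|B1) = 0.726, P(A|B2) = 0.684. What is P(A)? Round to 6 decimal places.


P(A) = P(A|B1)*P(B1) + P(A|B2)*P(B2)
P(A|B1)*P(B1) = 0.726 * 0.46 = 0.33396
P(A|B2)*P(B2) = 0.684 * 0.54 = 0.36936
P(A) = 0.33396 + 0.36936 = 0.70332

0.703320


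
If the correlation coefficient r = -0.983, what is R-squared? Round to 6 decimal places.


R^2 = r^2 = (-0.983)^2 = 0.966289

0.966289


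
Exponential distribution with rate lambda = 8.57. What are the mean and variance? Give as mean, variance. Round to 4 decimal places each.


mean = 1/lam, var = 1/lam^2
mean = 1 / 8.57 = 100/857 ≈ 0.116686
lam^2 = 8.57^2 = 73.4449
var = 1 / 73.4449 ≈ 0.013616

0.1167, 0.0136


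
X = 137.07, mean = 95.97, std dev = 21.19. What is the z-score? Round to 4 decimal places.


z = (X - mu) / sigma
X - mu = 137.07 - 95.97 = 41.1
z = 41.1 / 21.19 = 4110/2119 ≈ 1.939594

1.9396


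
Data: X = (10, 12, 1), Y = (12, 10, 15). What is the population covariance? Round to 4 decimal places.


Cov = (1/n)*sum((xi-xbar)(yi-ybar))
n = 3, xbar = 23/3 ≈ 7.666667, ybar = 37/3 ≈ 12.333333
sum((xi-xbar)(yi-ybar)) = -86/3 ≈ -28.666667
Cov = -28.666667 / 3 = -86/9 ≈ -9.555556

-9.5556


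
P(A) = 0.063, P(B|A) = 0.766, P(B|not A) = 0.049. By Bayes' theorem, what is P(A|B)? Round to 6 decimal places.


P(A|B) = P(B|A)*P(A) / P(B), P(B) = P(B|A)*P(A) + P(B|not A)*P(not A)
P(B|A)*P(A) = 0.766 * 0.063 = 0.048258
P(B|not A)*P(not A) = 0.049 * 0.937 = 0.045913
P(B) = 0.048258 + 0.045913 = 0.094171
P(A|B) = 0.048258 / 0.094171 ≈ 0.51245075

0.512451


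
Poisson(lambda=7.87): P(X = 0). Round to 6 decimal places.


P = e^(-lam) * lam^k / k!
e^(-7.87) ≈ 0.0003820344
lam^k = 7.87^0 = 1
k! = 0! = 1
P = 0.0003820344 * 1 / 1 ≈ 0.000382

0.000382


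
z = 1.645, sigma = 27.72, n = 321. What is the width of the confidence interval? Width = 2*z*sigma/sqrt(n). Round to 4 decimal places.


width = 2*z*sigma/sqrt(n)
2*z*sigma = 2 * 1.645 * 27.72 = 91.1988
sqrt(321) ≈ 17.916473
width = 91.1988 / 17.916473 ≈ 5.090221

5.0902


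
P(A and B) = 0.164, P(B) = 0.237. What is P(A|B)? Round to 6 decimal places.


P(A|B) = P(A and B) / P(B) = 0.164 / 0.237 = 164/237 ≈ 0.69198312

0.691983


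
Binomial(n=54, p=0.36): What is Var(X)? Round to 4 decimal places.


Var = n*p*(1-p) = 54 * 0.36 * 0.64 = 12.4416

12.4416


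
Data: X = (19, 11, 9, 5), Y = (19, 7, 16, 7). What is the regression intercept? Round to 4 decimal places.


a = ybar - b*xbar, where b = sum((xi-xbar)(yi-ybar)) / sum((xi-xbar)^2)
n = 4, xbar = 44/4 = 11, ybar = 49/4 = 12.25
Sxy = sum((xi-xbar)(yi-ybar)) = 78
Sxx = sum((xi-xbar)^2) = 104
b = Sxy / Sxx = 0.75
a = 12.25 - 0.75 * 11 = 4

4.0000


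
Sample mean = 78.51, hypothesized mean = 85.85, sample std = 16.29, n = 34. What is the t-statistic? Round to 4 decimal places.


t = (xbar - mu0) / (s/sqrt(n))
xbar - mu0 = 78.51 - 85.85 = -7.34
sqrt(34) ≈ 5.83095189
s/sqrt(n) = 16.29 / 5.83095189 ≈ 2.79371195
t = -7.34 / 2.79371195 ≈ -2.627329

-2.6273


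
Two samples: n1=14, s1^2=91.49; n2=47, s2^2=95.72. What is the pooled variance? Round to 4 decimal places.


sp^2 = ((n1-1)*s1^2 + (n2-1)*s2^2)/(n1+n2-2)
(n1-1)*s1^2 = 13 * 91.49 = 1189.37
(n2-1)*s2^2 = 46 * 95.72 = 4403.12
numerator = 1189.37 + 4403.12 = 5592.49
n1+n2-2 = 59
sp^2 = 5592.49 / 59 = 559249/5900 ≈ 94.787966

94.7880


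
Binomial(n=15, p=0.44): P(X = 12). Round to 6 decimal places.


P = C(n,k) * p^k * (1-p)^(n-k)
C(15,12) = 455
p^k = 0.44^12 ≈ 0.00005265409
(1-p)^(n-k) = 0.56^3 = 0.175616
P = 455 * 0.00005265409 * 0.175616 ≈ 0.004207

0.004207


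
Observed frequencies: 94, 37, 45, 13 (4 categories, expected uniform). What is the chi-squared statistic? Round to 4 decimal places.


chi2 = sum((O-E)^2/E), E = total/4
total = 189, E = 189/4 = 47.25
(94 - 47.25)^2 / 47.25 = 2185.5625 / 47.25 = 34969/756 ≈ 46.255291
(37 - 47.25)^2 / 47.25 = 105.0625 / 47.25 = 1681/756 ≈ 2.223545
(45 - 47.25)^2 / 47.25 = 5.0625 / 47.25 = 3/28 ≈ 0.107143
(13 - 47.25)^2 / 47.25 = 1173.0625 / 47.25 = 18769/756 ≈ 24.826720
chi2 = 4625/63 ≈ 73.412698

73.4127


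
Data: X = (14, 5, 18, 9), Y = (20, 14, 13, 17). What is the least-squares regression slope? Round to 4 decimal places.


b = sum((xi-xbar)(yi-ybar)) / sum((xi-xbar)^2)
n = 4, xbar = 46/4 = 11.5, ybar = 64/4 = 16
Sxy = sum((xi-xbar)(yi-ybar)) = 1
Sxx = sum((xi-xbar)^2) = 97
b = Sxy / Sxx = 1/97 ≈ 0.010309

0.0103


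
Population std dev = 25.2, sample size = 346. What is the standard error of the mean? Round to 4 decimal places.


SE = sigma / sqrt(n)
sqrt(346) ≈ 18.601075
SE = 25.2 / 18.601075 ≈ 1.354760

1.3548


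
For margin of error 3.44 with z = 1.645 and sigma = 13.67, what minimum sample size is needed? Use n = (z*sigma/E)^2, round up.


z*sigma/E = 1.645 * 13.67 / 3.44 ≈ 6.536962
(z*sigma/E)^2 ≈ 42.731875
round up: n = 43

43


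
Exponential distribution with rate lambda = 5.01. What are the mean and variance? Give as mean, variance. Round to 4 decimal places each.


mean = 1/lam, var = 1/lam^2
mean = 1 / 5.01 = 100/501 ≈ 0.199601
lam^2 = 5.01^2 = 25.1001
var = 1 / 25.1001 ≈ 0.039840

0.1996, 0.0398


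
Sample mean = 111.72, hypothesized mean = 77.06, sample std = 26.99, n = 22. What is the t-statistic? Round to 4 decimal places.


t = (xbar - mu0) / (s/sqrt(n))
xbar - mu0 = 111.72 - 77.06 = 34.66
sqrt(22) ≈ 4.69041576
s/sqrt(n) = 26.99 / 4.69041576 ≈ 5.75428733
t = 34.66 / 5.75428733 ≈ 6.023335

6.0233


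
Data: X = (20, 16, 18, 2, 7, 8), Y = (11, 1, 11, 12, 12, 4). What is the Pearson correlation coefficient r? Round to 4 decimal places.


r = sum((xi-xbar)(yi-ybar)) / sqrt(sum((xi-xbar)^2) * sum((yi-ybar)^2))
n = 6, xbar = 71/6 ≈ 11.833333, ybar = 51/6 = 8.5
Sxy = sum((xi-xbar)(yi-ybar)) = -29.5
Sxx = sum((xi-xbar)^2) = 1541/6 ≈ 256.833333
Syy = sum((yi-ybar)^2) = 113.5
sqrt(Sxx*Syy) ≈ 170.735419
r = Sxy / sqrt(Sxx*Syy) = -29.5 / 170.735419 ≈ -0.172782

-0.1728


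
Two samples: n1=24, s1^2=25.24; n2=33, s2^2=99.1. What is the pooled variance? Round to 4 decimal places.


sp^2 = ((n1-1)*s1^2 + (n2-1)*s2^2)/(n1+n2-2)
(n1-1)*s1^2 = 23 * 25.24 = 580.52
(n2-1)*s2^2 = 32 * 99.1 = 3171.2
numerator = 580.52 + 3171.2 = 3751.72
n1+n2-2 = 55
sp^2 = 3751.72 / 55 = 93793/1375 ≈ 68.213091

68.2131


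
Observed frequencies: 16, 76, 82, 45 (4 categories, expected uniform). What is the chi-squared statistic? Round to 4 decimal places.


chi2 = sum((O-E)^2/E), E = total/4
total = 219, E = 219/4 = 54.75
(16 - 54.75)^2 / 54.75 = 1501.5625 / 54.75 = 24025/876 ≈ 27.425799
(76 - 54.75)^2 / 54.75 = 451.5625 / 54.75 = 7225/876 ≈ 8.247717
(82 - 54.75)^2 / 54.75 = 742.5625 / 54.75 = 11881/876 ≈ 13.562785
(45 - 54.75)^2 / 54.75 = 95.0625 / 54.75 = 507/292 ≈ 1.736301
chi2 = 3721/73 ≈ 50.972603

50.9726


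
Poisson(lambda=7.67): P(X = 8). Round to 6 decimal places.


P = e^(-lam) * lam^k / k!
e^(-7.67) ≈ 0.0004666178
lam^k = 7.67^8 ≈ 11977409.873172
k! = 8! = 40320
P = 0.0004666178 * 11977409.873172 / 40320 ≈ 0.138613

0.138613


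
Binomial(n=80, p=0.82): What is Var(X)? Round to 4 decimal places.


Var = n*p*(1-p) = 80 * 0.82 * 0.18 = 11.808

11.8080


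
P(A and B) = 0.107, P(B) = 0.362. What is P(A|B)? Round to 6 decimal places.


P(A|B) = P(A and B) / P(B) = 0.107 / 0.362 = 107/362 ≈ 0.29558011

0.295580


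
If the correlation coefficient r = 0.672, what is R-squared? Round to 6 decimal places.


R^2 = r^2 = (0.672)^2 = 0.451584

0.451584


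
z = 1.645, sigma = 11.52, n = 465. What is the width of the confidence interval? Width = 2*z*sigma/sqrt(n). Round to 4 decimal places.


width = 2*z*sigma/sqrt(n)
2*z*sigma = 2 * 1.645 * 11.52 = 37.9008
sqrt(465) ≈ 21.563859
width = 37.9008 / 21.563859 ≈ 1.757608

1.7576


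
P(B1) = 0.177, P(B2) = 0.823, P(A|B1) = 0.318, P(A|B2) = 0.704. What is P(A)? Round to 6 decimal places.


P(A) = P(A|B1)*P(B1) + P(A|B2)*P(B2)
P(A|B1)*P(B1) = 0.318 * 0.177 = 0.056286
P(A|B2)*P(B2) = 0.704 * 0.823 = 0.579392
P(A) = 0.056286 + 0.579392 = 0.635678

0.635678


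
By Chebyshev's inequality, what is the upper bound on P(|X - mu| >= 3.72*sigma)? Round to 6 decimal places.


P <= 1/k^2
k^2 = 3.72^2 = 13.8384
1/k^2 = 1 / 13.8384 = 625/8649 ≈ 0.07226269

0.072263


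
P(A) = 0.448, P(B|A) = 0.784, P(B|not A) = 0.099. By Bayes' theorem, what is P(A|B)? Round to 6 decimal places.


P(A|B) = P(B|A)*P(A) / P(B), P(B) = P(B|A)*P(A) + P(B|not A)*P(not A)
P(B|A)*P(A) = 0.784 * 0.448 = 0.351232
P(B|not A)*P(not A) = 0.099 * 0.552 = 0.054648
P(B) = 0.351232 + 0.054648 = 0.40588
P(A|B) = 0.351232 / 0.40588 ≈ 0.86535922

0.865359


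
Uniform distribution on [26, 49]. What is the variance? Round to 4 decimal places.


Var = (b-a)^2 / 12
(b-a)^2 = (49 - 26)^2 = 529
Var = 529/12 ≈ 44.083333

44.0833


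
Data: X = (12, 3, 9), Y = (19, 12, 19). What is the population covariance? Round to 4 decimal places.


Cov = (1/n)*sum((xi-xbar)(yi-ybar))
n = 3, xbar = 24/3 = 8, ybar = 50/3 ≈ 16.666667
sum((xi-xbar)(yi-ybar)) = 35
Cov = 35 / 3 = 35/3 ≈ 11.666667

11.6667


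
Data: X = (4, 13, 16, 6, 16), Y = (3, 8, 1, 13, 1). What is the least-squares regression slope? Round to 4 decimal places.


b = sum((xi-xbar)(yi-ybar)) / sum((xi-xbar)^2)
n = 5, xbar = 55/5 = 11, ybar = 26/5 = 5.2
Sxy = sum((xi-xbar)(yi-ybar)) = -60
Sxx = sum((xi-xbar)^2) = 128
b = Sxy / Sxx = -0.46875

-0.4688


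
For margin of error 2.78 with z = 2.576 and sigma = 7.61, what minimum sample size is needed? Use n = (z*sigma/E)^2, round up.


z*sigma/E = 2.576 * 7.61 / 2.78 ≈ 7.051568
(z*sigma/E)^2 ≈ 49.724616
round up: n = 50

50


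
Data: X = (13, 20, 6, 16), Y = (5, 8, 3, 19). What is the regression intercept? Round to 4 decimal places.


a = ybar - b*xbar, where b = sum((xi-xbar)(yi-ybar)) / sum((xi-xbar)^2)
n = 4, xbar = 55/4 = 13.75, ybar = 35/4 = 8.75
Sxy = sum((xi-xbar)(yi-ybar)) = 65.75
Sxx = sum((xi-xbar)^2) = 104.75
b = Sxy / Sxx = 263/419 ≈ 0.627685
a = 8.75 - 0.627685 * 13.75 = 50/419 ≈ 0.119332

0.1193


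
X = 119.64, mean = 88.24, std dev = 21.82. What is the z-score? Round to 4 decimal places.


z = (X - mu) / sigma
X - mu = 119.64 - 88.24 = 31.4
z = 31.4 / 21.82 = 1570/1091 ≈ 1.439047

1.4390


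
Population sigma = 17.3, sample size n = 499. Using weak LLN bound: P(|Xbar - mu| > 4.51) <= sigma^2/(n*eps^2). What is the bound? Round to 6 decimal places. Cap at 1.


bound = min(1, sigma^2/(n*eps^2))
sigma^2 = 17.3^2 = 299.29
n*eps^2 = 499 * 4.51^2 = 499 * 20.3401 = 10149.7099
sigma^2/(n*eps^2) = 299.29 / 10149.7099 ≈ 0.02948754

0.029488


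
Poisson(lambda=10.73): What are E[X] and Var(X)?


E[X] = Var(X) = lambda = 10.73

10.73, 10.73


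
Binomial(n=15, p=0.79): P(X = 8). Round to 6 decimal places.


P = C(n,k) * p^k * (1-p)^(n-k)
C(15,8) = 6435
p^k = 0.79^8 ≈ 0.1517109
(1-p)^(n-k) = 0.21^7 ≈ 0.00001801089
P = 6435 * 0.1517109 * 0.00001801089 ≈ 0.017583

0.017583


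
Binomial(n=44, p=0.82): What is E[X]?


E[X] = n*p = 44 * 0.82 = 36.08

36.08


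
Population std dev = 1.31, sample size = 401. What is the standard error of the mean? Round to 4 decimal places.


SE = sigma / sqrt(n)
sqrt(401) ≈ 20.024984
SE = 1.31 / 20.024984 ≈ 0.065418

0.0654


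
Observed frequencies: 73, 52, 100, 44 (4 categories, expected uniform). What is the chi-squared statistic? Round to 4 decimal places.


chi2 = sum((O-E)^2/E), E = total/4
total = 269, E = 269/4 = 67.25
(73 - 67.25)^2 / 67.25 = 33.0625 / 67.25 = 529/1076 ≈ 0.491636
(52 - 67.25)^2 / 67.25 = 232.5625 / 67.25 = 3721/1076 ≈ 3.458178
(100 - 67.25)^2 / 67.25 = 1072.5625 / 67.25 = 17161/1076 ≈ 15.948885
(44 - 67.25)^2 / 67.25 = 540.5625 / 67.25 = 8649/1076 ≈ 8.038104
chi2 = 7515/269 ≈ 27.936803

27.9368


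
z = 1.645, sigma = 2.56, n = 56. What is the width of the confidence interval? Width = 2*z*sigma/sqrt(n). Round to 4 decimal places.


width = 2*z*sigma/sqrt(n)
2*z*sigma = 2 * 1.645 * 2.56 = 8.4224
sqrt(56) ≈ 7.483315
width = 8.4224 / 7.483315 ≈ 1.125491

1.1255


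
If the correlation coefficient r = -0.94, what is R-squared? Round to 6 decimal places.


R^2 = r^2 = (-0.94)^2 = 0.8836

0.883600


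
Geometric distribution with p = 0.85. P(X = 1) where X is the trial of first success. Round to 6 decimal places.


P = (1-p)^(k-1) * p
(1-p)^(k-1) = 0.15^0 = 1
P = 1 * 0.85 = 0.85

0.850000


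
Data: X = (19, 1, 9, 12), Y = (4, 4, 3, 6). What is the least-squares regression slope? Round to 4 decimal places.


b = sum((xi-xbar)(yi-ybar)) / sum((xi-xbar)^2)
n = 4, xbar = 41/4 = 10.25, ybar = 17/4 = 4.25
Sxy = sum((xi-xbar)(yi-ybar)) = 4.75
Sxx = sum((xi-xbar)^2) = 166.75
b = Sxy / Sxx = 19/667 ≈ 0.028486

0.0285


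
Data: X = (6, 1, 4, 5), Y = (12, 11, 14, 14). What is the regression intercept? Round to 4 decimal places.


a = ybar - b*xbar, where b = sum((xi-xbar)(yi-ybar)) / sum((xi-xbar)^2)
n = 4, xbar = 16/4 = 4, ybar = 51/4 = 12.75
Sxy = sum((xi-xbar)(yi-ybar)) = 5
Sxx = sum((xi-xbar)^2) = 14
b = Sxy / Sxx = 5/14 ≈ 0.357143
a = 12.75 - 0.357143 * 4 = 317/28 ≈ 11.321429

11.3214


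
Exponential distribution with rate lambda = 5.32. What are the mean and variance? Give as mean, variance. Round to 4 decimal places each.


mean = 1/lam, var = 1/lam^2
mean = 1 / 5.32 = 25/133 ≈ 0.187970
lam^2 = 5.32^2 = 28.3024
var = 1 / 28.3024 ≈ 0.035333

0.1880, 0.0353


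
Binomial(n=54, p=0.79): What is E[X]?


E[X] = n*p = 54 * 0.79 = 42.66

42.66


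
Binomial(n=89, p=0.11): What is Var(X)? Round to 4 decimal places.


Var = n*p*(1-p) = 89 * 0.11 * 0.89 = 8.7131

8.7131


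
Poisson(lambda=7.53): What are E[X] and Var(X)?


E[X] = Var(X) = lambda = 7.53

7.53, 7.53


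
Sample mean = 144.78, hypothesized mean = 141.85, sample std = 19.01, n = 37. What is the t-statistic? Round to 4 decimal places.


t = (xbar - mu0) / (s/sqrt(n))
xbar - mu0 = 144.78 - 141.85 = 2.93
sqrt(37) ≈ 6.08276253
s/sqrt(n) = 19.01 / 6.08276253 ≈ 3.12522475
t = 2.93 / 3.12522475 ≈ 0.937533

0.9375


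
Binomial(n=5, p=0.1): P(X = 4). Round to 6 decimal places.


P = C(n,k) * p^k * (1-p)^(n-k)
C(5,4) = 5
p^k = 0.1^4 = 0.0001
(1-p)^(n-k) = 0.9^1 = 0.9
P = 5 * 0.0001 * 0.9 = 0.00045

0.000450


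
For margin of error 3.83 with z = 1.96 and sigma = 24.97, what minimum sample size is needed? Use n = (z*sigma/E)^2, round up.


z*sigma/E = 1.96 * 24.97 / 3.83 = 122353/9575 ≈ 12.778381
(z*sigma/E)^2 ≈ 163.287026
round up: n = 164

164


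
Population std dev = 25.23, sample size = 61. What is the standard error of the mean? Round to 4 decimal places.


SE = sigma / sqrt(n)
sqrt(61) ≈ 7.810250
SE = 25.23 / 7.810250 ≈ 3.230370

3.2304


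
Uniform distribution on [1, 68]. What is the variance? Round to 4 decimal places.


Var = (b-a)^2 / 12
(b-a)^2 = (68 - 1)^2 = 4489
Var = 4489/12 ≈ 374.083333

374.0833


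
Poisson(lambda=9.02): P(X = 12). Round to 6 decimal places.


P = e^(-lam) * lam^k / k!
e^(-9.02) ≈ 0.0001209661
lam^k = 9.02^12 ≈ 290053727176.860787
k! = 12! = 479001600
P = 0.0001209661 * 290053727176.860787 / 479001600 ≈ 0.073250

0.073250


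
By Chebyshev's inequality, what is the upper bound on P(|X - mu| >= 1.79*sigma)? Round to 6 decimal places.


P <= 1/k^2
k^2 = 1.79^2 = 3.2041
1/k^2 = 1 / 3.2041 ≈ 0.31210012

0.312100


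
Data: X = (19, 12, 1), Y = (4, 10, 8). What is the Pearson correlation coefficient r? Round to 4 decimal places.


r = sum((xi-xbar)(yi-ybar)) / sqrt(sum((xi-xbar)^2) * sum((yi-ybar)^2))
n = 3, xbar = 32/3 ≈ 10.666667, ybar = 22/3 ≈ 7.333333
Sxy = sum((xi-xbar)(yi-ybar)) = -92/3 ≈ -30.666667
Sxx = sum((xi-xbar)^2) = 494/3 ≈ 164.666667
Syy = sum((yi-ybar)^2) = 56/3 ≈ 18.666667
sqrt(Sxx*Syy) ≈ 55.441661
r = Sxy / sqrt(Sxx*Syy) = -30.666667 / 55.441661 ≈ -0.553134

-0.5531


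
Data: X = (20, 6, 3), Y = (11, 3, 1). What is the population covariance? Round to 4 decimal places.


Cov = (1/n)*sum((xi-xbar)(yi-ybar))
n = 3, xbar = 29/3 ≈ 9.666667, ybar = 15/3 = 5
sum((xi-xbar)(yi-ybar)) = 96
Cov = 96 / 3 = 32

32.0000


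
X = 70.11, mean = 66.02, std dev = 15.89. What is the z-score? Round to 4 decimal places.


z = (X - mu) / sigma
X - mu = 70.11 - 66.02 = 4.09
z = 4.09 / 15.89 = 409/1589 ≈ 0.257395

0.2574


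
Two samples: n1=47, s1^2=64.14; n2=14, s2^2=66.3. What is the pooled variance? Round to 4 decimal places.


sp^2 = ((n1-1)*s1^2 + (n2-1)*s2^2)/(n1+n2-2)
(n1-1)*s1^2 = 46 * 64.14 = 2950.44
(n2-1)*s2^2 = 13 * 66.3 = 861.9
numerator = 2950.44 + 861.9 = 3812.34
n1+n2-2 = 59
sp^2 = 3812.34 / 59 = 190617/2950 ≈ 64.615932

64.6159


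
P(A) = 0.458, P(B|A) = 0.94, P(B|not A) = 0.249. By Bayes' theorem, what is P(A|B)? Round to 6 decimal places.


P(A|B) = P(B|A)*P(A) / P(B), P(B) = P(B|A)*P(A) + P(B|not A)*P(not A)
P(B|A)*P(A) = 0.94 * 0.458 = 0.43052
P(B|not A)*P(not A) = 0.249 * 0.542 = 0.134958
P(B) = 0.43052 + 0.134958 = 0.565478
P(A|B) = 0.43052 / 0.565478 ≈ 0.76133820

0.761338


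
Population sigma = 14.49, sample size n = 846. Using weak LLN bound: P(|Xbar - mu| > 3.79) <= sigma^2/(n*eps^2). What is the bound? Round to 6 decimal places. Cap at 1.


bound = min(1, sigma^2/(n*eps^2))
sigma^2 = 14.49^2 = 209.9601
n*eps^2 = 846 * 3.79^2 = 846 * 14.3641 = 12152.0286
sigma^2/(n*eps^2) = 209.9601 / 12152.0286 ≈ 0.01727778

0.017278


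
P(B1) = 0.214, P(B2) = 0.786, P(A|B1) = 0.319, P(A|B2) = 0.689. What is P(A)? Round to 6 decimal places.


P(A) = P(A|B1)*P(B1) + P(A|B2)*P(B2)
P(A|B1)*P(B1) = 0.319 * 0.214 = 0.068266
P(A|B2)*P(B2) = 0.689 * 0.786 = 0.541554
P(A) = 0.068266 + 0.541554 = 0.60982

0.609820


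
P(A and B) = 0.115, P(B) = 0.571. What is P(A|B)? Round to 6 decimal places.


P(A|B) = P(A and B) / P(B) = 0.115 / 0.571 = 115/571 ≈ 0.20140105

0.201401


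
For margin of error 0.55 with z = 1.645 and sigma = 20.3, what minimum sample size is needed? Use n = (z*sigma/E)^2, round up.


z*sigma/E = 1.645 * 20.3 / 0.55 = 66787/1100 ≈ 60.715455
(z*sigma/E)^2 ≈ 3686.366421
round up: n = 3687

3687


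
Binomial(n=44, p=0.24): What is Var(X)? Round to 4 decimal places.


Var = n*p*(1-p) = 44 * 0.24 * 0.76 = 8.0256

8.0256


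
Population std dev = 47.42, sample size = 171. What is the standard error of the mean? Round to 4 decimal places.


SE = sigma / sqrt(n)
sqrt(171) ≈ 13.076697
SE = 47.42 / 13.076697 ≈ 3.626298

3.6263


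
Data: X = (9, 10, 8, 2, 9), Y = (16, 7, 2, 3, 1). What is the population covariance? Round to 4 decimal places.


Cov = (1/n)*sum((xi-xbar)(yi-ybar))
n = 5, xbar = 38/5 = 7.6, ybar = 29/5 = 5.8
sum((xi-xbar)(yi-ybar)) = 24.6
Cov = 24.6 / 5 = 4.92

4.9200


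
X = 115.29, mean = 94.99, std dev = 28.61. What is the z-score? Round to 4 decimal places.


z = (X - mu) / sigma
X - mu = 115.29 - 94.99 = 20.3
z = 20.3 / 28.61 = 2030/2861 ≈ 0.709542

0.7095


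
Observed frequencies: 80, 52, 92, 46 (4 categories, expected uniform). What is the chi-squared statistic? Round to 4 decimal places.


chi2 = sum((O-E)^2/E), E = total/4
total = 270, E = 270/4 = 67.5
(80 - 67.5)^2 / 67.5 = 156.25 / 67.5 = 125/54 ≈ 2.314815
(52 - 67.5)^2 / 67.5 = 240.25 / 67.5 = 961/270 ≈ 3.559259
(92 - 67.5)^2 / 67.5 = 600.25 / 67.5 = 2401/270 ≈ 8.892593
(46 - 67.5)^2 / 67.5 = 462.25 / 67.5 = 1849/270 ≈ 6.848148
chi2 = 2918/135 ≈ 21.614815

21.6148


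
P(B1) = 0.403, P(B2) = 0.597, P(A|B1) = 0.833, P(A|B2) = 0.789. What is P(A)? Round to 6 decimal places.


P(A) = P(A|B1)*P(B1) + P(A|B2)*P(B2)
P(A|B1)*P(B1) = 0.833 * 0.403 = 0.335699
P(A|B2)*P(B2) = 0.789 * 0.597 = 0.471033
P(A) = 0.335699 + 0.471033 = 0.806732

0.806732


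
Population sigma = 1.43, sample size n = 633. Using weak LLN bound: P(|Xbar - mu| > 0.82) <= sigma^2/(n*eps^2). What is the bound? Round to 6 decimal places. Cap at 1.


bound = min(1, sigma^2/(n*eps^2))
sigma^2 = 1.43^2 = 2.0449
n*eps^2 = 633 * 0.82^2 = 633 * 0.6724 = 425.6292
sigma^2/(n*eps^2) = 2.0449 / 425.6292 ≈ 0.00480442

0.004804


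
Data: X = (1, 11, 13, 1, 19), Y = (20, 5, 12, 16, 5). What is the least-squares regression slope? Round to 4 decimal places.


b = sum((xi-xbar)(yi-ybar)) / sum((xi-xbar)^2)
n = 5, xbar = 45/5 = 9, ybar = 58/5 = 11.6
Sxy = sum((xi-xbar)(yi-ybar)) = -180
Sxx = sum((xi-xbar)^2) = 248
b = Sxy / Sxx = -45/62 ≈ -0.725806

-0.7258


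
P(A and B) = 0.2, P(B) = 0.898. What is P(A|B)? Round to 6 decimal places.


P(A|B) = P(A and B) / P(B) = 0.2 / 0.898 = 100/449 ≈ 0.22271715

0.222717


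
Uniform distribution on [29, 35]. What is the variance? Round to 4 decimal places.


Var = (b-a)^2 / 12
(b-a)^2 = (35 - 29)^2 = 36
Var = 36/12 = 3

3.0000


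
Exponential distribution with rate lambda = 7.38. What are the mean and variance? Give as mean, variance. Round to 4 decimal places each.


mean = 1/lam, var = 1/lam^2
mean = 1 / 7.38 = 50/369 ≈ 0.135501
lam^2 = 7.38^2 = 54.4644
var = 1 / 54.4644 ≈ 0.018361

0.1355, 0.0184


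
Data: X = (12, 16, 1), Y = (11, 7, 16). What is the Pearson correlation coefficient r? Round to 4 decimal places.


r = sum((xi-xbar)(yi-ybar)) / sqrt(sum((xi-xbar)^2) * sum((yi-ybar)^2))
n = 3, xbar = 29/3 ≈ 9.666667, ybar = 34/3 ≈ 11.333333
Sxy = sum((xi-xbar)(yi-ybar)) = -206/3 ≈ -68.666667
Sxx = sum((xi-xbar)^2) = 362/3 ≈ 120.666667
Syy = sum((yi-ybar)^2) = 122/3 ≈ 40.666667
sqrt(Sxx*Syy) ≈ 70.050775
r = Sxy / sqrt(Sxx*Syy) = -68.666667 / 70.050775 ≈ -0.980241

-0.9802


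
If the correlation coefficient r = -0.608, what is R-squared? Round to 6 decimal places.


R^2 = r^2 = (-0.608)^2 = 0.369664

0.369664


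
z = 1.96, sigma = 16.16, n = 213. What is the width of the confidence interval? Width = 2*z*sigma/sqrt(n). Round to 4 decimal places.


width = 2*z*sigma/sqrt(n)
2*z*sigma = 2 * 1.96 * 16.16 = 63.3472
sqrt(213) ≈ 14.594520
width = 63.3472 / 14.594520 ≈ 4.340479

4.3405


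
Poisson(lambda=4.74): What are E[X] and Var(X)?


E[X] = Var(X) = lambda = 4.74

4.74, 4.74


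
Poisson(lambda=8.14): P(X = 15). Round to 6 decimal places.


P = e^(-lam) * lam^k / k!
e^(-8.14) ≈ 0.0002916372
lam^k = 8.14^15 ≈ 45642147836729.791168
k! = 15! = 1307674368000
P = 0.0002916372 * 45642147836729.791168 / 1307674368000 ≈ 0.010179

0.010179


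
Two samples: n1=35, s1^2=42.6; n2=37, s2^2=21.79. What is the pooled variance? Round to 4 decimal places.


sp^2 = ((n1-1)*s1^2 + (n2-1)*s2^2)/(n1+n2-2)
(n1-1)*s1^2 = 34 * 42.6 = 1448.4
(n2-1)*s2^2 = 36 * 21.79 = 784.44
numerator = 1448.4 + 784.44 = 2232.84
n1+n2-2 = 70
sp^2 = 2232.84 / 70 = 55821/1750 ≈ 31.897714

31.8977


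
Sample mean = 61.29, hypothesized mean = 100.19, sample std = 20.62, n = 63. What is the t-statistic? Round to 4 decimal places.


t = (xbar - mu0) / (s/sqrt(n))
xbar - mu0 = 61.29 - 100.19 = -38.9
sqrt(63) ≈ 7.93725393
s/sqrt(n) = 20.62 / 7.93725393 ≈ 2.59787581
t = -38.9 / 2.59787581 ≈ -14.973772

-14.9738
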